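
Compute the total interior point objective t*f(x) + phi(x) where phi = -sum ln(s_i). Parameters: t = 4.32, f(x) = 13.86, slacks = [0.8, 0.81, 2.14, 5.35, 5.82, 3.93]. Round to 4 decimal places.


Step 1: Compute log-barrier.
ln values: [-0.2231, -0.2107, 0.7608, 1.6771, 1.7613, 1.3686]
phi = -(-0.2231 - 0.2107 + 0.7608 + 1.6771 + 1.7613 + 1.3686) = -5.134
Step 2: Compute augmented objective.
t*f(x) = 4.32*13.86 = 59.8752
Total = 59.8752 - 5.134 = 54.7412


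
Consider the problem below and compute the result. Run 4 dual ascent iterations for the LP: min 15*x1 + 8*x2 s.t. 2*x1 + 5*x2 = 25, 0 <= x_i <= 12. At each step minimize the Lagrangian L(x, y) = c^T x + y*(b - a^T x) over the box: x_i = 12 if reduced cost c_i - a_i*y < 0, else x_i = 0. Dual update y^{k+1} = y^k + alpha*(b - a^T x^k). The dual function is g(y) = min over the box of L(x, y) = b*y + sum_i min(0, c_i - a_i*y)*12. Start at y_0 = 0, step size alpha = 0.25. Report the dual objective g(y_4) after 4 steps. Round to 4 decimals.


Dual ascent for LP: min 15*x1 + 8*x2, 2*x1 + 5*x2 = 25, 0 <= x_i <= 12
Step 1: y^k = 0.0, reduced costs: (15.0, 8.0)
  x^k = (0.0, 0.0), subgradient = b - a^T x = 25.0
  y^{k+1} = 0.0 + 0.25*25.0 = 6.25
Step 2: y^k = 6.25, reduced costs: (2.5, -23.25)
  x^k = (0.0, 12.0), subgradient = b - a^T x = -35.0
  y^{k+1} = 6.25 + 0.25*-35.0 = -2.5
Step 3: y^k = -2.5, reduced costs: (20.0, 20.5)
  x^k = (0.0, 0.0), subgradient = b - a^T x = 25.0
  y^{k+1} = -2.5 + 0.25*25.0 = 3.75
Step 4: y^k = 3.75, reduced costs: (7.5, -10.75)
  x^k = (0.0, 12.0), subgradient = b - a^T x = -35.0
  y^{k+1} = 3.75 + 0.25*-35.0 = -5.0
Dual objective at y_4 = -5.0: reduced costs (25.0, 33.0), box minimizer x = (0.0, 0.0)
g(y_4) = b*y + (c1 - a1*y)*x1 + (c2 - a2*y)*x2 = 25*(-5.0) + 25.0*0.0 + 33.0*0.0 = -125.0 + 0.0 + 0.0 = -125.0


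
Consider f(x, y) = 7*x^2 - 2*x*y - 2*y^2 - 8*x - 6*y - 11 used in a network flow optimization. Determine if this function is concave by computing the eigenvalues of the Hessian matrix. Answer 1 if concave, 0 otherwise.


The Hessian of f(x,y) = 7*x^2 - 2*x*y - 2*y^2 - 8*x - 6*y - 11 is:
H = [[14, -2], [-2, -4]]
Trace = 14 - 4 = 10
Determinant = 14*-4 - (-2)^2 = -60
Discriminant = (10)^2 - 4*-60 = 340.0
Eigenvalues: lambda_1 = -4.2195, lambda_2 = 14.2195
The function is not concave.

0


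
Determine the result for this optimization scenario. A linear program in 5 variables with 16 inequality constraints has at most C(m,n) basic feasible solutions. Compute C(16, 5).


Each vertex corresponds to some choice of n active constraints out of m, so the number of vertices is at most C(m, n) = m! / (n!(m-n)!).
m = 16, n = 5
Numerator: 16 * 15 * 14 * 13 * 12
Denominator: 5! = 120
C(16, 5) = 4368


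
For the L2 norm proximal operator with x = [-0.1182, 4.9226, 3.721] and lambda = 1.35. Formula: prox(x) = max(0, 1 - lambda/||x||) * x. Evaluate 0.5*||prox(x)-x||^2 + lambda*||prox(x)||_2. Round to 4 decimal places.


Step 1: Compute ||x||.
||x|| = 6.1719
Step 2: Compute scaling factor.
scale = max(0, 1 - 1.35/6.1719) = 0.7813
Step 3: prox(x) = [-0.0923, 3.8459, 2.9071]
||prox(x)|| = 4.8219
Step 4: Proximal objective.
0.5*||prox-x||^2 = 0.9113
lambda*||prox|| = 6.5096
Total = 7.4208


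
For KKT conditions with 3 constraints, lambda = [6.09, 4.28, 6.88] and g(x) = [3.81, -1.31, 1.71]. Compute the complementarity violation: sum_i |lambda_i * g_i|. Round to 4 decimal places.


KKT complementary slackness check:
lambda_1 * g_1 = 6.09 * 3.81 = 23.2029
lambda_2 * g_2 = 4.28 * -1.31 = -5.6068
lambda_3 * g_3 = 6.88 * 1.71 = 11.7648
Total violation = 23.2029 + 5.6068 + 11.7648 = 40.5745


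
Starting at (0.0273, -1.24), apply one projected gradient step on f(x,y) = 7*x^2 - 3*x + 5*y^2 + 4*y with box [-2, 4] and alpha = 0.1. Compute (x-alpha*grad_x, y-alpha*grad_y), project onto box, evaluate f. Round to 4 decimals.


Step 1: Compute gradient at (0.0273, -1.24).
grad_x = 2*7*0.0273 - 3 = -2.6178
grad_y = 2*5*-1.24 + 4 = -8.4
Step 2: Gradient step.
x_raw = 0.0273 - 0.1*-2.6178 = 0.2891
y_raw = -1.24 - 0.1*-8.4 = -0.4
Step 3: Project onto [-2, 4].
x_proj = clip(0.2891) = 0.2891
y_proj = clip(-0.4) = -0.4
Step 4: Evaluate f.
f(0.2891, -0.4) = -1.0823


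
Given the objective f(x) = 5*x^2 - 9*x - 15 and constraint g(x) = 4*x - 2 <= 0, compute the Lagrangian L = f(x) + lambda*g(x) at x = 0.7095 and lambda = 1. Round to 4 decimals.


Step 1: Evaluate f(x).
f(0.7095) = 5*0.7095^2 - 9*0.7095 - 15 = -18.8685
Step 2: Evaluate g(x).
g(0.7095) = 4*0.7095 - 2 = 0.838
Step 3: Compute Lagrangian.
L = -18.8685 + 1*0.838 = -18.0305


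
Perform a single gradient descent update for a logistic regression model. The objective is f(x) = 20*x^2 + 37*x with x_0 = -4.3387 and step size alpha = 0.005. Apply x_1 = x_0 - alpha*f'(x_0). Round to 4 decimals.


We compute the gradient at x_0 and apply the update.
f'(x) = 40*x + 37
f'(-4.3387) = 40*-4.3387 + 37 = -136.548
x_1 = -4.3387 - 0.005*-136.548 = -3.656


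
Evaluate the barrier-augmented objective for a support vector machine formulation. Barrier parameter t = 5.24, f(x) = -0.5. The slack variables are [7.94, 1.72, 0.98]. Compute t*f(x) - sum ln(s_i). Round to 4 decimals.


Step 1: Compute log-barrier.
ln values: [2.0719, 0.5423, -0.0202]
phi = -(2.0719 + 0.5423 - 0.0202) = -2.594
Step 2: Compute augmented objective.
t*f(x) = 5.24*-0.5 = -2.62
Total = -2.62 - 2.594 = -5.214


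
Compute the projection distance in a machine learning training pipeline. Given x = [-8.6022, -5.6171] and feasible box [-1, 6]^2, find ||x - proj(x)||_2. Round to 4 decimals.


Project each component onto [-1, 6].
clip(-8.6022) = -1.0, clip(-5.6171) = -1.0
Projection = [-1.0, -1.0]
Squared diffs: [57.7934, 21.3176]
Distance = sqrt(79.111) = 8.8944


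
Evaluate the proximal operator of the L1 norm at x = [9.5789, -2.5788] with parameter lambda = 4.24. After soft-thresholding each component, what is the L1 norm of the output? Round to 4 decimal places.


Soft-thresholding with lambda = 4.24:
prox(9.5789) = sign(9.5789)*max(|9.5789| - 4.24, 0) = 5.3389
prox(-2.5788) = sign(-2.5788)*max(|-2.5788| - 4.24, 0) = 0.0
prox(x) = [5.3389, 0.0]
||prox(x)||_1 = 5.3389 + 0.0 = 5.3389


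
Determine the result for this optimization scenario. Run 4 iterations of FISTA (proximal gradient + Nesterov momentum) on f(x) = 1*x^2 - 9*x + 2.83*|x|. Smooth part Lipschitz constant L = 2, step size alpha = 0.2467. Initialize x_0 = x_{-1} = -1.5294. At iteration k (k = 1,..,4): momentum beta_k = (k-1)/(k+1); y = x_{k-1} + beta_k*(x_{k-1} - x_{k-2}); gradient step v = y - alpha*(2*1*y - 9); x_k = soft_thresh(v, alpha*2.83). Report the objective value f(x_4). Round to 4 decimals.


FISTA on f(x) = 1*x^2 - 9*x + 2.83*|x|
L = 2, alpha = 0.2467
Iteration 1: beta = 0.0, y = -1.5294 + 0.0*(-1.5294 + 1.5294) = -1.5294
  grad(y) = -12.0588, v = y - alpha*grad = 1.4455
  prox(v) = soft_thresh(1.4455, 0.6982) = 0.7473
Iteration 2: beta = 0.3333, y = 0.7473 + 0.3333*(0.7473 + 1.5294) = 1.5063
  grad(y) = -5.9875, v = y - alpha*grad = 2.9834
  prox(v) = soft_thresh(2.9834, 0.6982) = 2.2852
Iteration 3: beta = 0.5, y = 2.2852 + 0.5*(2.2852 - 0.7473) = 3.0541
  grad(y) = -2.8917, v = y - alpha*grad = 3.7675
  prox(v) = soft_thresh(3.7675, 0.6982) = 3.0694
Iteration 4: beta = 0.6, y = 3.0694 + 0.6*(3.0694 - 2.2852) = 3.5399
  grad(y) = -1.9203, v = y - alpha*grad = 4.0136
  prox(v) = soft_thresh(4.0136, 0.6982) = 3.3154
f(x_4) = 1*3.3154^2 - 9*3.3154 + 2.83*|3.3154| = -9.4641


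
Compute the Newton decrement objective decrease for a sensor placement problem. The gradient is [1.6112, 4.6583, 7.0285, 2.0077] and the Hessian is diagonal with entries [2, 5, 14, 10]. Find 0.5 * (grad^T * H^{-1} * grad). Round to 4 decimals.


Step 1: H is diagonal, so H^(-1) * g = [0.8056, 0.9317, 0.502, 0.2008].
Step 2: g^T H^(-1) g = sum_i g_i^2 / H_ii
  = (1.6112)^2/2 + (4.6583)^2/5 + (7.0285)^2/14 + (2.0077)^2/10
  = 1.298 + 4.34 + 3.5286 + 0.4031 = 9.5696
Step 3: Objective decrease = 0.5 * g^T H^(-1) g = 4.7848


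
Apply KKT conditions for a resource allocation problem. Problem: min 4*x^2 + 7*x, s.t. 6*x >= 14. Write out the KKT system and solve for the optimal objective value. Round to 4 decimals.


Step 1: Try lambda = 0 (constraint inactive).
x_unc = -7/(2*4) = -0.875
Check: 6*-0.875 = -5.25 < 14 -- violated!
Step 2: Constraint must be active: 6*x = 14
x* = 14/6 = 7/3 = 2.3333 (rounded; the exact value 7/3 is used below)
lambda = (2*4*(7/3) + 7)/6 = 4.2778
Step 3: Compute optimal value.
f(x*) = 4*(7/3)^2 + 7*(7/3) = 38.1111


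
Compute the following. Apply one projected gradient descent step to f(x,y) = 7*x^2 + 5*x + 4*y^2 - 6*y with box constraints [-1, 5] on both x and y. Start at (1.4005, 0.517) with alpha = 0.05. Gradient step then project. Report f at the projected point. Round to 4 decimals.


Step 1: Compute gradient at (1.4005, 0.517).
grad_x = 2*7*1.4005 + 5 = 24.607
grad_y = 2*4*0.517 - 6 = -1.864
Step 2: Gradient step.
x_raw = 1.4005 - 0.05*24.607 = 0.1702
y_raw = 0.517 - 0.05*-1.864 = 0.6102
Step 3: Project onto [-1, 5].
x_proj = clip(0.1702) = 0.1702
y_proj = clip(0.6102) = 0.6102
Step 4: Evaluate f.
f(0.1702, 0.6102) = -1.1184


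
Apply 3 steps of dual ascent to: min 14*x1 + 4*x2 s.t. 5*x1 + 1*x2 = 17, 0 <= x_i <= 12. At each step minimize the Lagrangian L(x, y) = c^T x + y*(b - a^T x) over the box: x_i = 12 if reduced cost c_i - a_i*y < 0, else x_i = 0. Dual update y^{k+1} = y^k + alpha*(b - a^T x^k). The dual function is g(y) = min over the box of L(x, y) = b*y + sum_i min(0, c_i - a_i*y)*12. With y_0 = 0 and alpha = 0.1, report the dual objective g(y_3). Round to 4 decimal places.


Dual ascent for LP: min 14*x1 + 4*x2, 5*x1 + 1*x2 = 17, 0 <= x_i <= 12
Step 1: y^k = 0.0, reduced costs: (14.0, 4.0)
  x^k = (0.0, 0.0), subgradient = b - a^T x = 17.0
  y^{k+1} = 0.0 + 0.1*17.0 = 1.7
Step 2: y^k = 1.7, reduced costs: (5.5, 2.3)
  x^k = (0.0, 0.0), subgradient = b - a^T x = 17.0
  y^{k+1} = 1.7 + 0.1*17.0 = 3.4
Step 3: y^k = 3.4, reduced costs: (-3.0, 0.6)
  x^k = (12.0, 0.0), subgradient = b - a^T x = -43.0
  y^{k+1} = 3.4 + 0.1*-43.0 = -0.9
Dual objective at y_3 = -0.9: reduced costs (18.5, 4.9), box minimizer x = (0.0, 0.0)
g(y_3) = b*y + (c1 - a1*y)*x1 + (c2 - a2*y)*x2 = 17*(-0.9) + 18.5*0.0 + 4.9*0.0 = -15.3 + 0.0 + 0.0 = -15.3


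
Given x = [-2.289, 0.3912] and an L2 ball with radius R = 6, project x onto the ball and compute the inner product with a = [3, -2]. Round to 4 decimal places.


Step 1: Compute ||x|| (intermediates to 6 decimals).
||x|| = sqrt((-2.289)^2 + 0.3912^2) = 2.322188
Step 2: Project.
Since ||x|| <= R, proj = x (no scaling needed).
proj(x) = [-2.289, 0.3912]
Step 3: Dot product.
a^T * proj(x) = 3*(-2.289) - 2*0.3912 = -7.6494


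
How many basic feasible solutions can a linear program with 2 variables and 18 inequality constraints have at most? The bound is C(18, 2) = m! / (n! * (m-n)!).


Each vertex corresponds to some choice of n active constraints out of m, so the number of vertices is at most C(m, n) = m! / (n!(m-n)!).
m = 18, n = 2
Numerator: 18 * 17
Denominator: 2! = 2
C(18, 2) = 153


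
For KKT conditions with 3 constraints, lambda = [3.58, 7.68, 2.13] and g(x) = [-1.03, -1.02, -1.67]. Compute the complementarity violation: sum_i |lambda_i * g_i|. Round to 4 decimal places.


KKT complementary slackness check:
lambda_1 * g_1 = 3.58 * -1.03 = -3.6874
lambda_2 * g_2 = 7.68 * -1.02 = -7.8336
lambda_3 * g_3 = 2.13 * -1.67 = -3.5571
Total violation = 3.6874 + 7.8336 + 3.5571 = 15.0781


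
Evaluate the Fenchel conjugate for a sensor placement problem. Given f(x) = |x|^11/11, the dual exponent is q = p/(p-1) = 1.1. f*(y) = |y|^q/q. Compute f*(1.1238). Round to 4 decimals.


The conjugate exponent q satisfies 1/p + 1/q = 1.
p = 11, so q = 11/(11 - 1) = 1.1
|y|^q = 1.1238^1.1 = 1.137
f*(1.1238) = 1.137 / 1.1 = 1.0336


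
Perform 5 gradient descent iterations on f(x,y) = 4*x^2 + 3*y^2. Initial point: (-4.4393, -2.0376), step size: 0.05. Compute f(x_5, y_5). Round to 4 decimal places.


Gradient descent on f(x,y) = 4*x^2 + 3*y^2.
Starting point: (-4.4393, -2.0376), alpha = 0.05
Step 1: grad_x = 2*4*-4.4393 = -35.5144, grad_y = 2*3*-2.0376 = -12.2256
  x_1 = -4.4393 - 0.05*-35.5144 = -2.6636
  y_1 = -2.0376 - 0.05*-12.2256 = -1.4263
Step 2: grad_x = 2*4*-2.6636 = -21.3086, grad_y = 2*3*-1.4263 = -8.5579
  x_2 = -2.6636 - 0.05*-21.3086 = -1.5981
  y_2 = -1.4263 - 0.05*-8.5579 = -0.9984
Step 3: grad_x = 2*4*-1.5981 = -12.7852, grad_y = 2*3*-0.9984 = -5.9905
  x_3 = -1.5981 - 0.05*-12.7852 = -0.9589
  y_3 = -0.9984 - 0.05*-5.9905 = -0.6989
Step 4: grad_x = 2*4*-0.9589 = -7.6711, grad_y = 2*3*-0.6989 = -4.1934
  x_4 = -0.9589 - 0.05*-7.6711 = -0.5753
  y_4 = -0.6989 - 0.05*-4.1934 = -0.4892
Step 5: grad_x = 2*4*-0.5753 = -4.6027, grad_y = 2*3*-0.4892 = -2.9354
  x_5 = -0.5753 - 0.05*-4.6027 = -0.3452
  y_5 = -0.4892 - 0.05*-2.9354 = -0.3425
f(-0.3452, -0.3425) = 4*(-0.3452)^2 + 3*(-0.3425)^2 = 0.8285


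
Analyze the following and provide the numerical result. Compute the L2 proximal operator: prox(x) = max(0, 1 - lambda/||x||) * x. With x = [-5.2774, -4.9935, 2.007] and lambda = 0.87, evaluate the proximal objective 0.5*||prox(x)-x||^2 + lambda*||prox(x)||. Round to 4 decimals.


Step 1: Compute ||x||.
||x|| = 7.5375
Step 2: Compute scaling factor.
scale = max(0, 1 - 0.87/7.5375) = 0.8846
Step 3: prox(x) = [-4.6683, -4.4171, 1.7753]
||prox(x)|| = 6.6675
Step 4: Proximal objective.
0.5*||prox-x||^2 = 0.3785
lambda*||prox|| = 5.8007
Total = 6.1792


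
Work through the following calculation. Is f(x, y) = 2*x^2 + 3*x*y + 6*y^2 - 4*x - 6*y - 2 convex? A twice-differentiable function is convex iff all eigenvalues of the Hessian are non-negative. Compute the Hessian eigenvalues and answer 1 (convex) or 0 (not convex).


The Hessian of f(x,y) = 2*x^2 + 3*x*y + 6*y^2 - 4*x - 6*y - 2 is:
H = [[4, 3], [3, 12]]
Trace = 4 + 12 = 16
Determinant = 4*12 - (3)^2 = 39
Discriminant = (16)^2 - 4*39 = 100.0
Eigenvalues: lambda_1 = 3.0, lambda_2 = 13.0
The function is convex.

1


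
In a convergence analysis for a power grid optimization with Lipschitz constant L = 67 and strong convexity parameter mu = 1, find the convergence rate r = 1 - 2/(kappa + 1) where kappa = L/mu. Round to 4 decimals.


Step 1: Compute the condition number.
kappa = L/mu = 67/1 = 67.0
Step 2: Compute the convergence rate.
r = 1 - 2/(kappa + 1) = 1 - 2*mu/(L + mu) = (L - mu)/(L + mu) = 66/68 = 0.9706


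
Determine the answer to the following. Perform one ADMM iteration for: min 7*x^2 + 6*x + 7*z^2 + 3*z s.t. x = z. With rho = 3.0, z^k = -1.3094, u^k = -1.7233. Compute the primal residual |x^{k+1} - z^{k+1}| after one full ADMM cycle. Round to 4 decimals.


ADMM iteration with rho = 3.0, z^k = -1.3094, u^k = -1.7233
Step 1: x-update.
Minimize 7*x^2 + 6*x + (3.0/2)*(x + 1.3094 - 1.7233)^2
FOC: (2*7 + 3.0)*x = -6 + 3.0*(-1.3094 + 1.7233)
x^{k+1} = -0.2799
Step 2: z-update.
Minimize 7*z^2 + 3*z + (3.0/2)*(-0.2799 - z - 1.7233)^2
FOC: (2*7 + 3.0)*z = -3 + 3.0*(-0.2799 - 1.7233)
z^{k+1} = -0.53
Step 3: u-update.
u^{k+1} = -1.7233 - 0.2799 + 0.53 = -1.4732
Step 4: Primal residual = |-0.2799 + 0.53| = 0.2501


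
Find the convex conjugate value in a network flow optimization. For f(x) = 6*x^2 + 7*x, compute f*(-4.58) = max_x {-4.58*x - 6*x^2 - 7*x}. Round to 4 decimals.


f*(y) = sup_x {y*x - a*x^2 - b*x} = sup_x {(y-b)*x - a*x^2}
FOC: (y - b) - 2a*x = 0 => x* = (y - b)/(2a)
x* = (-4.58 - 7)/(2*6) = -0.965
f*(-4.58) = (y-b)^2/(4a) = (-4.58 - 7)^2/(4*6)
= 134.0964/24 = 5.5874


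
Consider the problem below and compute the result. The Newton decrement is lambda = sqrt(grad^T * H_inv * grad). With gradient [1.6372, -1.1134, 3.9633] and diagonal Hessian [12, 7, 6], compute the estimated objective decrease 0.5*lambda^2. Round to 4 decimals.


Step 1: H is diagonal, so H^(-1) * g = [0.1364, -0.1591, 0.6606].
Step 2: g^T H^(-1) g = sum_i g_i^2 / H_ii
  = (1.6372)^2/12 + (-1.1134)^2/7 + (3.9633)^2/6
  = 0.2234 + 0.1771 + 2.618 = 3.0184
Step 3: Objective decrease = 0.5 * g^T H^(-1) g = 1.5092


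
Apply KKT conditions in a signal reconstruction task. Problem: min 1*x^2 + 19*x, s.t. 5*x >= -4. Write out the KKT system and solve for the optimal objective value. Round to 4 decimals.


Step 1: Try lambda = 0 (constraint inactive).
x_unc = -19/(2*1) = -9.5
Check: 5*-9.5 = -47.5 < -4 -- violated!
Step 2: Constraint must be active: 5*x = -4
x* = -4/5 = -0.8
lambda = (2*1*(-0.8) + 19)/5 = 3.48
Step 3: Compute optimal value.
f(x*) = 1*(-0.8)^2 + 19*(-0.8) = -14.56


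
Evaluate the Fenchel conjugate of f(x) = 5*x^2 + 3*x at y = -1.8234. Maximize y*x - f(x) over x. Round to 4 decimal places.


f*(y) = sup_x {y*x - a*x^2 - b*x} = sup_x {(y-b)*x - a*x^2}
FOC: (y - b) - 2a*x = 0 => x* = (y - b)/(2a)
x* = (-1.8234 - 3)/(2*5) = -0.4823
f*(-1.8234) = (y-b)^2/(4a) = (-1.8234 - 3)^2/(4*5)
= 23.2652/20 = 1.1633


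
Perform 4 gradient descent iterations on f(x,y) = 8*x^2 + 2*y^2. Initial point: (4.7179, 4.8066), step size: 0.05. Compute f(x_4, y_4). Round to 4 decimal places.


Gradient descent on f(x,y) = 8*x^2 + 2*y^2.
Starting point: (4.7179, 4.8066), alpha = 0.05
Step 1: grad_x = 2*8*4.7179 = 75.4864, grad_y = 2*2*4.8066 = 19.2264
  x_1 = 4.7179 - 0.05*75.4864 = 0.9436
  y_1 = 4.8066 - 0.05*19.2264 = 3.8453
Step 2: grad_x = 2*8*0.9436 = 15.0973, grad_y = 2*2*3.8453 = 15.3811
  x_2 = 0.9436 - 0.05*15.0973 = 0.1887
  y_2 = 3.8453 - 0.05*15.3811 = 3.0762
Step 3: grad_x = 2*8*0.1887 = 3.0195, grad_y = 2*2*3.0762 = 12.3049
  x_3 = 0.1887 - 0.05*3.0195 = 0.0377
  y_3 = 3.0762 - 0.05*12.3049 = 2.461
Step 4: grad_x = 2*8*0.0377 = 0.6039, grad_y = 2*2*2.461 = 9.8439
  x_4 = 0.0377 - 0.05*0.6039 = 0.0075
  y_4 = 2.461 - 0.05*9.8439 = 1.9688
f(0.0075, 1.9688) = 8*0.0075^2 + 2*1.9688^2 = 7.7527


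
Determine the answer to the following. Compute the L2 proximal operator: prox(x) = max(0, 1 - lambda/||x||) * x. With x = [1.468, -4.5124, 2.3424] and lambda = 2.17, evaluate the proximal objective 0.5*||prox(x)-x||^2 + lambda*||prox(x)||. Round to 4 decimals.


Step 1: Compute ||x||.
||x|| = 5.2918
Step 2: Compute scaling factor.
scale = max(0, 1 - 2.17/5.2918) = 0.5899
Step 3: prox(x) = [0.866, -2.662, 1.3819]
||prox(x)|| = 3.1218
Step 4: Proximal objective.
0.5*||prox-x||^2 = 2.3545
lambda*||prox|| = 6.7743
Total = 9.1289


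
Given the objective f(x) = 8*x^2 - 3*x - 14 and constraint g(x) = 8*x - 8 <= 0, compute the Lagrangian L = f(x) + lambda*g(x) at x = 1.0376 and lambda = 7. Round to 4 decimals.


Step 1: Evaluate f(x).
f(1.0376) = 8*1.0376^2 - 3*1.0376 - 14 = -8.4999
Step 2: Evaluate g(x).
g(1.0376) = 8*1.0376 - 8 = 0.3008
Step 3: Compute Lagrangian.
L = -8.4999 + 7*0.3008 = -6.3943


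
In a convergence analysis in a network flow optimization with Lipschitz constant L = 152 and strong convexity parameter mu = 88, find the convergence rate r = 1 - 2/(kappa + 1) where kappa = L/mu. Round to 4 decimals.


Step 1: Compute the condition number.
kappa = L/mu = 152/88 = 1.7273
Step 2: Compute the convergence rate.
r = 1 - 2/(kappa + 1) = 1 - 2*mu/(L + mu) = (L - mu)/(L + mu) = 64/240 = 0.2667


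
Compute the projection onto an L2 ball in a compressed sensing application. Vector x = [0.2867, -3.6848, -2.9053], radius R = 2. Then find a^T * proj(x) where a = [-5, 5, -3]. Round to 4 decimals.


Step 1: Compute ||x|| (intermediates to 6 decimals).
||x|| = sqrt(0.2867^2 + (-3.6848)^2 + (-2.9053)^2) = 4.70114
Step 2: Project.
Since ||x|| > R, scale = R/||x|| = 2/4.70114 = 0.425429, proj(x) = scale * x
proj(x) = [0.12197, -1.567621, -1.235999]
Step 3: Dot product.
a^T * proj(x) = -5*0.12197 + 5*(-1.567621) - 3*(-1.235999) = -4.74


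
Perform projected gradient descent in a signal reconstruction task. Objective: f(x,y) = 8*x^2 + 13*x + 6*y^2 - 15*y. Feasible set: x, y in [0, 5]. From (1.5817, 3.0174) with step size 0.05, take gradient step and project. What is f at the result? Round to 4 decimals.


Step 1: Compute gradient at (1.5817, 3.0174).
grad_x = 2*8*1.5817 + 13 = 38.3072
grad_y = 2*6*3.0174 - 15 = 21.2088
Step 2: Gradient step.
x_raw = 1.5817 - 0.05*38.3072 = -0.3337
y_raw = 3.0174 - 0.05*21.2088 = 1.957
Step 3: Project onto [0, 5].
x_proj = clip(-0.3337) = 0.0
y_proj = clip(1.957) = 1.957
Step 4: Evaluate f.
f(0.0, 1.957) = -6.3762


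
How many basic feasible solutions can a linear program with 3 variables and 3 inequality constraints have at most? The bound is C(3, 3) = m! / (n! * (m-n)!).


Each vertex corresponds to some choice of n active constraints out of m, so the number of vertices is at most C(m, n) = m! / (n!(m-n)!).
m = 3, n = 3
Numerator: 3 * 2 * 1
Denominator: 3! = 6
C(3, 3) = 1


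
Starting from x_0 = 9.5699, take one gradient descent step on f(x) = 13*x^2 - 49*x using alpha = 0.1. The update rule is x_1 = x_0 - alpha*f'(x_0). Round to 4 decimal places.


We compute the gradient at x_0 and apply the update.
f'(x) = 26*x - 49
f'(9.5699) = 26*9.5699 - 49 = 199.8174
x_1 = 9.5699 - 0.1*199.8174 = -10.4118


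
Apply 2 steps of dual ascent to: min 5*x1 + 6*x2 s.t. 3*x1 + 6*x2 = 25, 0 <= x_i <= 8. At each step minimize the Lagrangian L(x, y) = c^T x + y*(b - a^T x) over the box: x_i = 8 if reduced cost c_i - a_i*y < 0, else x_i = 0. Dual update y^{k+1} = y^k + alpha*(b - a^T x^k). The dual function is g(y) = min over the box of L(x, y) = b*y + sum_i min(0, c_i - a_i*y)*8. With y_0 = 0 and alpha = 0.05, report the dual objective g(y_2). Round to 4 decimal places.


Dual ascent for LP: min 5*x1 + 6*x2, 3*x1 + 6*x2 = 25, 0 <= x_i <= 8
Step 1: y^k = 0.0, reduced costs: (5.0, 6.0)
  x^k = (0.0, 0.0), subgradient = b - a^T x = 25.0
  y^{k+1} = 0.0 + 0.05*25.0 = 1.25
Step 2: y^k = 1.25, reduced costs: (1.25, -1.5)
  x^k = (0.0, 8.0), subgradient = b - a^T x = -23.0
  y^{k+1} = 1.25 + 0.05*-23.0 = 0.1
Dual objective at y_2 = 0.1: reduced costs (4.7, 5.4), box minimizer x = (0.0, 0.0)
g(y_2) = b*y + (c1 - a1*y)*x1 + (c2 - a2*y)*x2 = 25*0.1 + 4.7*0.0 + 5.4*0.0 = 2.5 + 0.0 + 0.0 = 2.5


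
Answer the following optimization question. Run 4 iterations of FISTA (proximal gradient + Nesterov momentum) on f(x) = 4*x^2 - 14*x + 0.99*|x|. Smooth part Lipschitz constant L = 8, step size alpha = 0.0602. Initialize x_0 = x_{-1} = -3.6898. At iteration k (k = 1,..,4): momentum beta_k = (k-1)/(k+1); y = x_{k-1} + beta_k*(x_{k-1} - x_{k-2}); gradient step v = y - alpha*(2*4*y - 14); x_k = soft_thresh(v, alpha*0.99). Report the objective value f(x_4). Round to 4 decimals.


FISTA on f(x) = 4*x^2 - 14*x + 0.99*|x|
L = 8, alpha = 0.0602
Iteration 1: beta = 0.0, y = -3.6898 + 0.0*(-3.6898 + 3.6898) = -3.6898
  grad(y) = -43.5184, v = y - alpha*grad = -1.07
  prox(v) = soft_thresh(-1.07, 0.0596) = -1.0104
Iteration 2: beta = 0.3333, y = -1.0104 + 0.3333*(-1.0104 + 3.6898) = -0.1173
  grad(y) = -14.9381, v = y - alpha*grad = 0.782
  prox(v) = soft_thresh(0.782, 0.0596) = 0.7224
Iteration 3: beta = 0.5, y = 0.7224 + 0.5*(0.7224 + 1.0104) = 1.5888
  grad(y) = -1.2894, v = y - alpha*grad = 1.6664
  prox(v) = soft_thresh(1.6664, 0.0596) = 1.6068
Iteration 4: beta = 0.6, y = 1.6068 + 0.6*(1.6068 - 0.7224) = 2.1375
  grad(y) = 3.1, v = y - alpha*grad = 1.9509
  prox(v) = soft_thresh(1.9509, 0.0596) = 1.8913
f(x_4) = 4*1.8913^2 - 14*1.8913 + 0.99*|1.8913| = -10.2978


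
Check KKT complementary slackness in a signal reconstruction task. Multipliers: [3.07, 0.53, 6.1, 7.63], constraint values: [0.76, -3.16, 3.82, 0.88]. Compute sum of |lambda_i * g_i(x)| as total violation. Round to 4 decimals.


KKT complementary slackness check:
lambda_1 * g_1 = 3.07 * 0.76 = 2.3332
lambda_2 * g_2 = 0.53 * -3.16 = -1.6748
lambda_3 * g_3 = 6.1 * 3.82 = 23.302
lambda_4 * g_4 = 7.63 * 0.88 = 6.7144
Total violation = 2.3332 + 1.6748 + 23.302 + 6.7144 = 34.0244


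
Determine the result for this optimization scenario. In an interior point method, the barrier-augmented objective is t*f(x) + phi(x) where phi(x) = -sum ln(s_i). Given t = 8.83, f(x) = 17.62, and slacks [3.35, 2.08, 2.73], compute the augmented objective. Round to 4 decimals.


Step 1: Compute log-barrier.
ln values: [1.209, 0.7324, 1.0043]
phi = -(1.209 + 0.7324 + 1.0043) = -2.9456
Step 2: Compute augmented objective.
t*f(x) = 8.83*17.62 = 155.5846
Total = 155.5846 - 2.9456 = 152.639


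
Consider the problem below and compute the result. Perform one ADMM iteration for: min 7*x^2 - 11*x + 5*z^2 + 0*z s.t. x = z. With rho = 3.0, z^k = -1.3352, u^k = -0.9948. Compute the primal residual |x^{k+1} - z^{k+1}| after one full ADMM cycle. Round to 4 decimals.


ADMM iteration with rho = 3.0, z^k = -1.3352, u^k = -0.9948
Step 1: x-update.
Minimize 7*x^2 - 11*x + (3.0/2)*(x + 1.3352 - 0.9948)^2
FOC: (2*7 + 3.0)*x = 11 + 3.0*(-1.3352 + 0.9948)
x^{k+1} = 0.587
Step 2: z-update.
Minimize 5*z^2 + 0*z + (3.0/2)*(0.587 - z - 0.9948)^2
FOC: (2*5 + 3.0)*z = 0 + 3.0*(0.587 - 0.9948)
z^{k+1} = -0.0941
Step 3: u-update.
u^{k+1} = -0.9948 + 0.587 + 0.0941 = -0.3137
Step 4: Primal residual = |0.587 + 0.0941| = 0.6811


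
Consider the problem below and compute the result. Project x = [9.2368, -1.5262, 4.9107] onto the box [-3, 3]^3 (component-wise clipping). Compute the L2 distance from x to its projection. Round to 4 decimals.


Project each component onto [-3, 3].
clip(9.2368) = 3.0, clip(-1.5262) = -1.5262, clip(4.9107) = 3.0
Projection = [3.0, -1.5262, 3.0]
Squared diffs: [38.8977, 0.0, 3.6508]
Distance = sqrt(42.5485) = 6.5229


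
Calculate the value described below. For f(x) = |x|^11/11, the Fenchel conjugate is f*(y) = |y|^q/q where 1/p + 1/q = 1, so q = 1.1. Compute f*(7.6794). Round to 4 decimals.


The conjugate exponent q satisfies 1/p + 1/q = 1.
p = 11, so q = 11/(11 - 1) = 1.1
|y|^q = 7.6794^1.1 = 9.4159
f*(7.6794) = 9.4159 / 1.1 = 8.5599


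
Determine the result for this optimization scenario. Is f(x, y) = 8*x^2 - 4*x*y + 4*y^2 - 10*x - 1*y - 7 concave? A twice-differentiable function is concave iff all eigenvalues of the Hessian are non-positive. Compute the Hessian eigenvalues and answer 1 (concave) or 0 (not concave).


The Hessian of f(x,y) = 8*x^2 - 4*x*y + 4*y^2 - 10*x - 1*y - 7 is:
H = [[16, -4], [-4, 8]]
Trace = 16 + 8 = 24
Determinant = 16*8 - (-4)^2 = 112
Discriminant = (24)^2 - 4*112 = 128.0
Eigenvalues: lambda_1 = 6.3431, lambda_2 = 17.6569
The function is not concave.

0


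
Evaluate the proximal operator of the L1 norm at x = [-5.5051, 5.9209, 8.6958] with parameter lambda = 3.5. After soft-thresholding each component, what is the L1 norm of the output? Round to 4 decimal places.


Soft-thresholding with lambda = 3.5:
prox(-5.5051) = sign(-5.5051)*max(|-5.5051| - 3.5, 0) = -2.0051
prox(5.9209) = sign(5.9209)*max(|5.9209| - 3.5, 0) = 2.4209
prox(8.6958) = sign(8.6958)*max(|8.6958| - 3.5, 0) = 5.1958
prox(x) = [-2.0051, 2.4209, 5.1958]
||prox(x)||_1 = 2.0051 + 2.4209 + 5.1958 = 9.6218


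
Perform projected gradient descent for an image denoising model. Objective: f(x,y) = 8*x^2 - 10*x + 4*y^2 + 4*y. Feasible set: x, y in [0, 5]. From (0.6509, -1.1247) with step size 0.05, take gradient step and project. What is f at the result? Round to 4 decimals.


Step 1: Compute gradient at (0.6509, -1.1247).
grad_x = 2*8*0.6509 - 10 = 0.4144
grad_y = 2*4*-1.1247 + 4 = -4.9976
Step 2: Gradient step.
x_raw = 0.6509 - 0.05*0.4144 = 0.6302
y_raw = -1.1247 - 0.05*-4.9976 = -0.8748
Step 3: Project onto [0, 5].
x_proj = clip(0.6302) = 0.6302
y_proj = clip(-0.8748) = 0.0
Step 4: Evaluate f.
f(0.6302, 0.0) = -3.1248


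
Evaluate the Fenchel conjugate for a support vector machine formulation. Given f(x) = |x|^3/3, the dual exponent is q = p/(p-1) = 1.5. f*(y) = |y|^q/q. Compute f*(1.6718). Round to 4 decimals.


The conjugate exponent q satisfies 1/p + 1/q = 1.
p = 3, so q = 3/(3 - 1) = 1.5
|y|^q = 1.6718^1.5 = 2.1616
f*(1.6718) = 2.1616 / 1.5 = 1.4411


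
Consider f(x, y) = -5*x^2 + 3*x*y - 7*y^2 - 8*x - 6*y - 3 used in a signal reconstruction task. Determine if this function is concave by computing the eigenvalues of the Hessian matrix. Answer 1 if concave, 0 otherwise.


The Hessian of f(x,y) = -5*x^2 + 3*x*y - 7*y^2 - 8*x - 6*y - 3 is:
H = [[-10, 3], [3, -14]]
Trace = -10 - 14 = -24
Determinant = -10*-14 - (3)^2 = 131
Discriminant = (-24)^2 - 4*131 = 52.0
Eigenvalues: lambda_1 = -15.6056, lambda_2 = -8.3944
The function is concave.

1


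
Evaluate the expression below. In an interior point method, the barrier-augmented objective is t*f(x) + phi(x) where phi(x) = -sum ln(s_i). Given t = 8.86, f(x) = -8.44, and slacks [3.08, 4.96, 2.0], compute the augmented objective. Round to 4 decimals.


Step 1: Compute log-barrier.
ln values: [1.1249, 1.6014, 0.6931]
phi = -(1.1249 + 1.6014 + 0.6931) = -3.4195
Step 2: Compute augmented objective.
t*f(x) = 8.86*-8.44 = -74.7784
Total = -74.7784 - 3.4195 = -78.1979


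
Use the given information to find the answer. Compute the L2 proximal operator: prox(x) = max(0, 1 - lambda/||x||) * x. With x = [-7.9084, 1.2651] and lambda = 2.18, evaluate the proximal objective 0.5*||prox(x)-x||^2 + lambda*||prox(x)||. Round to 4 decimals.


Step 1: Compute ||x||.
||x|| = 8.0089
Step 2: Compute scaling factor.
scale = max(0, 1 - 2.18/8.0089) = 0.7278
Step 3: prox(x) = [-5.7558, 0.9207]
||prox(x)|| = 5.8289
Step 4: Proximal objective.
0.5*||prox-x||^2 = 2.3762
lambda*||prox|| = 12.707
Total = 15.0833


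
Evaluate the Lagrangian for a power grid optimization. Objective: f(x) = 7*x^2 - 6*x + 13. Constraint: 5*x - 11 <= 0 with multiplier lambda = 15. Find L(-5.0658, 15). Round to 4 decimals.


Step 1: Evaluate f(x).
f(-5.0658) = 7*(-5.0658)^2 - 6*(-5.0658) + 13 = 223.0311
Step 2: Evaluate g(x).
g(-5.0658) = 5*-5.0658 - 11 = -36.329
Step 3: Compute Lagrangian.
L = 223.0311 + 15*-36.329 = -321.9039


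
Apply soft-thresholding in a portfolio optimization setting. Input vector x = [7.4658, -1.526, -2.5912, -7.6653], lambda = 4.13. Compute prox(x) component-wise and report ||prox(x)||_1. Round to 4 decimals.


Soft-thresholding with lambda = 4.13:
prox(7.4658) = sign(7.4658)*max(|7.4658| - 4.13, 0) = 3.3358
prox(-1.526) = sign(-1.526)*max(|-1.526| - 4.13, 0) = 0.0
prox(-2.5912) = sign(-2.5912)*max(|-2.5912| - 4.13, 0) = 0.0
prox(-7.6653) = sign(-7.6653)*max(|-7.6653| - 4.13, 0) = -3.5353
prox(x) = [3.3358, 0.0, 0.0, -3.5353]
||prox(x)||_1 = 3.3358 + 0.0 + 0.0 + 3.5353 = 6.8711


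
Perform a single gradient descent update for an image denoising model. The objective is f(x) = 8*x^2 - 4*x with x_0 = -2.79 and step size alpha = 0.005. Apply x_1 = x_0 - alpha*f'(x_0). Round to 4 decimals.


We compute the gradient at x_0 and apply the update.
f'(x) = 16*x - 4
f'(-2.79) = 16*-2.79 - 4 = -48.64
x_1 = -2.79 - 0.005*-48.64 = -2.5468


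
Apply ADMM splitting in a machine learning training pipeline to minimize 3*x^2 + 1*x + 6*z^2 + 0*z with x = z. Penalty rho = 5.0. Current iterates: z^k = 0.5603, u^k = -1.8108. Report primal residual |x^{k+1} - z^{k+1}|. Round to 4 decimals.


ADMM iteration with rho = 5.0, z^k = 0.5603, u^k = -1.8108
Step 1: x-update.
Minimize 3*x^2 + 1*x + (5.0/2)*(x - 0.5603 - 1.8108)^2
FOC: (2*3 + 5.0)*x = -1 + 5.0*(0.5603 + 1.8108)
x^{k+1} = 0.9869
Step 2: z-update.
Minimize 6*z^2 + 0*z + (5.0/2)*(0.9869 - z - 1.8108)^2
FOC: (2*6 + 5.0)*z = 0 + 5.0*(0.9869 - 1.8108)
z^{k+1} = -0.2423
Step 3: u-update.
u^{k+1} = -1.8108 + 0.9869 + 0.2423 = -0.5816
Step 4: Primal residual = |0.9869 + 0.2423| = 1.2292


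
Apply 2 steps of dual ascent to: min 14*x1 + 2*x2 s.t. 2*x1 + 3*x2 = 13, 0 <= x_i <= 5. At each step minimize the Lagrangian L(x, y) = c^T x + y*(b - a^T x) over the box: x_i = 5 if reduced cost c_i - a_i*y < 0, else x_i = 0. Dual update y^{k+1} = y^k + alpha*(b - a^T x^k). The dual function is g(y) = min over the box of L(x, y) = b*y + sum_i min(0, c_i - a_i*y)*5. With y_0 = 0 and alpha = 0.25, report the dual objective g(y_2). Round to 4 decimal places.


Dual ascent for LP: min 14*x1 + 2*x2, 2*x1 + 3*x2 = 13, 0 <= x_i <= 5
Step 1: y^k = 0.0, reduced costs: (14.0, 2.0)
  x^k = (0.0, 0.0), subgradient = b - a^T x = 13.0
  y^{k+1} = 0.0 + 0.25*13.0 = 3.25
Step 2: y^k = 3.25, reduced costs: (7.5, -7.75)
  x^k = (0.0, 5.0), subgradient = b - a^T x = -2.0
  y^{k+1} = 3.25 + 0.25*-2.0 = 2.75
Dual objective at y_2 = 2.75: reduced costs (8.5, -6.25), box minimizer x = (0.0, 5.0)
g(y_2) = b*y + (c1 - a1*y)*x1 + (c2 - a2*y)*x2 = 13*2.75 + 8.5*0.0 + (-6.25)*5.0 = 35.75 + 0.0 - 31.25 = 4.5


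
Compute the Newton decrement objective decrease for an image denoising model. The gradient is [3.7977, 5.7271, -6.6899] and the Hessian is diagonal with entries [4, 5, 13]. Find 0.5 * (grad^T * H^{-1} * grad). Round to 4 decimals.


Step 1: H is diagonal, so H^(-1) * g = [0.9494, 1.1454, -0.5146].
Step 2: g^T H^(-1) g = sum_i g_i^2 / H_ii
  = (3.7977)^2/4 + (5.7271)^2/5 + (-6.6899)^2/13
  = 3.6056 + 6.5599 + 3.4427 = 13.6082
Step 3: Objective decrease = 0.5 * g^T H^(-1) g = 6.8041


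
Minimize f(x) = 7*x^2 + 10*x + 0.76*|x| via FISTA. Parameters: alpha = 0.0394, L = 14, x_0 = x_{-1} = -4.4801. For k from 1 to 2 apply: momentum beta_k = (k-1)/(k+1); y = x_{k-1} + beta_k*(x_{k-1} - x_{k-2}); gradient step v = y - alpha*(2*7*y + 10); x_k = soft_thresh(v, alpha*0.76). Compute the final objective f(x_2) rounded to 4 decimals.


FISTA on f(x) = 7*x^2 + 10*x + 0.76*|x|
L = 14, alpha = 0.0394
Iteration 1: beta = 0.0, y = -4.4801 + 0.0*(-4.4801 + 4.4801) = -4.4801
  grad(y) = -52.7214, v = y - alpha*grad = -2.4029
  prox(v) = soft_thresh(-2.4029, 0.0299) = -2.3729
Iteration 2: beta = 0.3333, y = -2.3729 + 0.3333*(-2.3729 + 4.4801) = -1.6705
  grad(y) = -13.3876, v = y - alpha*grad = -1.1431
  prox(v) = soft_thresh(-1.1431, 0.0299) = -1.1131
f(x_2) = 7*(-1.1131)^2 + 10*(-1.1131) + 0.76*|-1.1131| = -1.6119


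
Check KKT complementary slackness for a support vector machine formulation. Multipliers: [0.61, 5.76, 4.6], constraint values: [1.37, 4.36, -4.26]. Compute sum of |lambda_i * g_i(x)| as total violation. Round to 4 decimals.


KKT complementary slackness check:
lambda_1 * g_1 = 0.61 * 1.37 = 0.8357
lambda_2 * g_2 = 5.76 * 4.36 = 25.1136
lambda_3 * g_3 = 4.6 * -4.26 = -19.596
Total violation = 0.8357 + 25.1136 + 19.596 = 45.5453


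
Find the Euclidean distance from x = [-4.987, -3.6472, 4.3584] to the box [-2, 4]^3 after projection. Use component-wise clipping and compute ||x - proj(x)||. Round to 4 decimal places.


Project each component onto [-2, 4].
clip(-4.987) = -2.0, clip(-3.6472) = -2.0, clip(4.3584) = 4.0
Projection = [-2.0, -2.0, 4.0]
Squared diffs: [8.9222, 2.7133, 0.1285]
Distance = sqrt(11.764) = 3.4299


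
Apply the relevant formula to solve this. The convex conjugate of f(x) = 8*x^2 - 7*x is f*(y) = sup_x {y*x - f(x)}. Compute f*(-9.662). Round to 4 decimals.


f*(y) = sup_x {y*x - a*x^2 - b*x} = sup_x {(y-b)*x - a*x^2}
FOC: (y - b) - 2a*x = 0 => x* = (y - b)/(2a)
x* = (-9.662 + 7)/(2*8) = -0.1664
f*(-9.662) = (y-b)^2/(4a) = (-9.662 + 7)^2/(4*8)
= 7.0862/32 = 0.2214


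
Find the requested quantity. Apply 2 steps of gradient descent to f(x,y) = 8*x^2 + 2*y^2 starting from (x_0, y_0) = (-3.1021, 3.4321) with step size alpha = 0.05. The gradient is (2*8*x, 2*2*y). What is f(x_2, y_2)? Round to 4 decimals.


Gradient descent on f(x,y) = 8*x^2 + 2*y^2.
Starting point: (-3.1021, 3.4321), alpha = 0.05
Step 1: grad_x = 2*8*-3.1021 = -49.6336, grad_y = 2*2*3.4321 = 13.7284
  x_1 = -3.1021 - 0.05*-49.6336 = -0.6204
  y_1 = 3.4321 - 0.05*13.7284 = 2.7457
Step 2: grad_x = 2*8*-0.6204 = -9.9267, grad_y = 2*2*2.7457 = 10.9827
  x_2 = -0.6204 - 0.05*-9.9267 = -0.1241
  y_2 = 2.7457 - 0.05*10.9827 = 2.1965
f(-0.1241, 2.1965) = 8*(-0.1241)^2 + 2*2.1965^2 = 9.7728


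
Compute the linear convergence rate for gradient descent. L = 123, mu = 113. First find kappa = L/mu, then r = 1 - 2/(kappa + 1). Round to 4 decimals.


Step 1: Compute the condition number.
kappa = L/mu = 123/113 = 1.0885
Step 2: Compute the convergence rate.
r = 1 - 2/(kappa + 1) = 1 - 2*mu/(L + mu) = (L - mu)/(L + mu) = 10/236 = 0.0424


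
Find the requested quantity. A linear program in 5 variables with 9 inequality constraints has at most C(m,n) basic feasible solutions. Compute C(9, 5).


Each vertex corresponds to some choice of n active constraints out of m, so the number of vertices is at most C(m, n) = m! / (n!(m-n)!).
m = 9, n = 5
Numerator: 9 * 8 * 7 * 6 * 5
Denominator: 5! = 120
C(9, 5) = 126


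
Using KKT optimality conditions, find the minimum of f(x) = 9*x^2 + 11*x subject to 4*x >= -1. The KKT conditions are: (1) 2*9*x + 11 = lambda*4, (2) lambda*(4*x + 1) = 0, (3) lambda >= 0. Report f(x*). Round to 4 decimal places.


Step 1: Try lambda = 0 (constraint inactive).
x_unc = -11/(2*9) = -0.6111
Check: 4*-0.6111 = -2.4444 < -1 -- violated!
Step 2: Constraint must be active: 4*x = -1
x* = -1/4 = -0.25
lambda = (2*9*(-0.25) + 11)/4 = 1.625
Step 3: Compute optimal value.
f(x*) = 9*(-0.25)^2 + 11*(-0.25) = -2.1875


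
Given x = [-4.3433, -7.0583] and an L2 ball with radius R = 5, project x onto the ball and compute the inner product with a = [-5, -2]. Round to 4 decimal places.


Step 1: Compute ||x|| (intermediates to 6 decimals).
||x|| = sqrt((-4.3433)^2 + (-7.0583)^2) = 8.287572
Step 2: Project.
Since ||x|| > R, scale = R/||x|| = 5/8.287572 = 0.603313, proj(x) = scale * x
proj(x) = [-2.620369, -4.258364]
Step 3: Dot product.
a^T * proj(x) = -5*(-2.620369) - 2*(-4.258364) = 21.6186


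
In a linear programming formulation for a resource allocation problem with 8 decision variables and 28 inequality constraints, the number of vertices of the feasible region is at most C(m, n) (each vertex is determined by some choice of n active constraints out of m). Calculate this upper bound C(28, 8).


Each vertex corresponds to some choice of n active constraints out of m, so the number of vertices is at most C(m, n) = m! / (n!(m-n)!).
m = 28, n = 8
Numerator: 28 * 27 * 26 * 25 * 24 * 23 * 22 * 21
Denominator: 8! = 40320
C(28, 8) = 3108105


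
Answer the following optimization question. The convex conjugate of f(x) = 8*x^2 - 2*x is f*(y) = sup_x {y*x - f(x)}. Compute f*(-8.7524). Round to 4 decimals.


f*(y) = sup_x {y*x - a*x^2 - b*x} = sup_x {(y-b)*x - a*x^2}
FOC: (y - b) - 2a*x = 0 => x* = (y - b)/(2a)
x* = (-8.7524 + 2)/(2*8) = -0.422
f*(-8.7524) = (y-b)^2/(4a) = (-8.7524 + 2)^2/(4*8)
= 45.5949/32 = 1.4248


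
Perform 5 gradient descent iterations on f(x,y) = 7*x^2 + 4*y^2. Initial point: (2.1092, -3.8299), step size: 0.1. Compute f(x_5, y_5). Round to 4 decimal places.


Gradient descent on f(x,y) = 7*x^2 + 4*y^2.
Starting point: (2.1092, -3.8299), alpha = 0.1
Step 1: grad_x = 2*7*2.1092 = 29.5288, grad_y = 2*4*-3.8299 = -30.6392
  x_1 = 2.1092 - 0.1*29.5288 = -0.8437
  y_1 = -3.8299 - 0.1*-30.6392 = -0.766
Step 2: grad_x = 2*7*-0.8437 = -11.8115, grad_y = 2*4*-0.766 = -6.1278
  x_2 = -0.8437 - 0.1*-11.8115 = 0.3375
  y_2 = -0.766 - 0.1*-6.1278 = -0.1532
Step 3: grad_x = 2*7*0.3375 = 4.7246, grad_y = 2*4*-0.1532 = -1.2256
  x_3 = 0.3375 - 0.1*4.7246 = -0.135
  y_3 = -0.1532 - 0.1*-1.2256 = -0.0306
Step 4: grad_x = 2*7*-0.135 = -1.8898, grad_y = 2*4*-0.0306 = -0.2451
  x_4 = -0.135 - 0.1*-1.8898 = 0.054
  y_4 = -0.0306 - 0.1*-0.2451 = -0.0061
Step 5: grad_x = 2*7*0.054 = 0.7559, grad_y = 2*4*-0.0061 = -0.049
  x_5 = 0.054 - 0.1*0.7559 = -0.0216
  y_5 = -0.0061 - 0.1*-0.049 = -0.0012
f(-0.0216, -0.0012) = 7*(-0.0216)^2 + 4*(-0.0012)^2 = 0.0033


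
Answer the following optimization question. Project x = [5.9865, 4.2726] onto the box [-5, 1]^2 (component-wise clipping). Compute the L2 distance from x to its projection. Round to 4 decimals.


Project each component onto [-5, 1].
clip(5.9865) = 1.0, clip(4.2726) = 1.0
Projection = [1.0, 1.0]
Squared diffs: [24.8652, 10.7099]
Distance = sqrt(35.5751) = 5.9645


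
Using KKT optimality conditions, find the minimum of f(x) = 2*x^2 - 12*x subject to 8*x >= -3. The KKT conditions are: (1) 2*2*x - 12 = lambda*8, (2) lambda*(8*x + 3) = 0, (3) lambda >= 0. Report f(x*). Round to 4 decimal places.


Step 1: Try lambda = 0 (constraint inactive).
Stationarity: 2*2*x - 12 = 0
x* = 12/(2*2) = 3.0
Check constraint: 8*3.0 = 24.0 >= -3 -- satisfied.
Step 2: Compute optimal value.
f(x*) = 2*3.0^2 - 12*3.0 = -18.0


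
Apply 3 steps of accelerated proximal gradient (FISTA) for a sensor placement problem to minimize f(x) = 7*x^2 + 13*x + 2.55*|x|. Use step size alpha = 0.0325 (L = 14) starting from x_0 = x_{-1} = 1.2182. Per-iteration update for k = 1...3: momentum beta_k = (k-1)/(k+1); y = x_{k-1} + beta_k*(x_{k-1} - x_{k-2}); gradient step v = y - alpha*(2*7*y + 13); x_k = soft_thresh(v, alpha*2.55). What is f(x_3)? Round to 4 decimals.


FISTA on f(x) = 7*x^2 + 13*x + 2.55*|x|
L = 14, alpha = 0.0325
Iteration 1: beta = 0.0, y = 1.2182 + 0.0*(1.2182 - 1.2182) = 1.2182
  grad(y) = 30.0548, v = y - alpha*grad = 0.2414
  prox(v) = soft_thresh(0.2414, 0.0829) = 0.1585
Iteration 2: beta = 0.3333, y = 0.1585 + 0.3333*(0.1585 - 1.2182) = -0.1947
  grad(y) = 10.2746, v = y - alpha*grad = -0.5286
  prox(v) = soft_thresh(-0.5286, 0.0829) = -0.4457
Iteration 3: beta = 0.5, y = -0.4457 + 0.5*(-0.4457 - 0.1585) = -0.7479
  grad(y) = 2.53, v = y - alpha*grad = -0.8301
  prox(v) = soft_thresh(-0.8301, 0.0829) = -0.7472
f(x_3) = 7*(-0.7472)^2 + 13*(-0.7472) + 2.55*|-0.7472| = -3.9001
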